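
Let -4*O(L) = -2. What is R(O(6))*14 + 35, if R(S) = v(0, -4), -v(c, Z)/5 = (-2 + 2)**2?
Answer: 35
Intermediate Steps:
O(L) = 1/2 (O(L) = -1/4*(-2) = 1/2)
v(c, Z) = 0 (v(c, Z) = -5*(-2 + 2)**2 = -5*0**2 = -5*0 = 0)
R(S) = 0
R(O(6))*14 + 35 = 0*14 + 35 = 0 + 35 = 35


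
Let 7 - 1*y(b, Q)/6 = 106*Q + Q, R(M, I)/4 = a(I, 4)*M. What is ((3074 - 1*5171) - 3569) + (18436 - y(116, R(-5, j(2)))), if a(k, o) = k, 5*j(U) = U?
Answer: 7592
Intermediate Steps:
j(U) = U/5
R(M, I) = 4*I*M (R(M, I) = 4*(I*M) = 4*I*M)
y(b, Q) = 42 - 642*Q (y(b, Q) = 42 - 6*(106*Q + Q) = 42 - 642*Q)
((3074 - 1*5171) - 3569) + (18436 - y(116, R(-5, j(2)))) = ((3074 - 1*5171) - 3569) + (18436 - (42 - 2568*(⅕)*2*(-5))) = ((3074 - 5171) - 3569) + (18436 - (42 - 2568*2*(-5)/5)) = (-2097 - 3569) + (18436 - (42 - 642*(-8))) = -5666 + (18436 - (42 + 5136)) = -5666 + (18436 - 1*5178) = -5666 + (18436 - 5178) = -5666 + 13258 = 7592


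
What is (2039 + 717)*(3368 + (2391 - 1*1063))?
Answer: 12942176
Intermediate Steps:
(2039 + 717)*(3368 + (2391 - 1*1063)) = 2756*(3368 + (2391 - 1063)) = 2756*(3368 + 1328) = 2756*4696 = 12942176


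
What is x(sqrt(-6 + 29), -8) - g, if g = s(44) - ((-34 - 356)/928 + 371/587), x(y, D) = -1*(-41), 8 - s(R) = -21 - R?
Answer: -8658097/272368 ≈ -31.788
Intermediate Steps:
s(R) = 29 + R (s(R) = 8 - (-21 - R) = 8 + (21 + R) = 29 + R)
x(y, D) = 41
g = 19825185/272368 (g = (29 + 44) - ((-34 - 356)/928 + 371/587) = 73 - (-390*1/928 + 371*(1/587)) = 73 - (-195/464 + 371/587) = 73 - 1*57679/272368 = 73 - 57679/272368 = 19825185/272368 ≈ 72.788)
x(sqrt(-6 + 29), -8) - g = 41 - 1*19825185/272368 = 41 - 19825185/272368 = -8658097/272368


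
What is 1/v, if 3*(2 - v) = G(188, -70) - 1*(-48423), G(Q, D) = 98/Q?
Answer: -282/4551247 ≈ -6.1961e-5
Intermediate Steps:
v = -4551247/282 (v = 2 - (98/188 - 1*(-48423))/3 = 2 - (98*(1/188) + 48423)/3 = 2 - (49/94 + 48423)/3 = 2 - 1/3*4551811/94 = 2 - 4551811/282 = -4551247/282 ≈ -16139.)
1/v = 1/(-4551247/282) = -282/4551247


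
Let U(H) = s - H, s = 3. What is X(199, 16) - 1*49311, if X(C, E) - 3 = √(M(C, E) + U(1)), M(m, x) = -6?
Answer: -49308 + 2*I ≈ -49308.0 + 2.0*I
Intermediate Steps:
U(H) = 3 - H
X(C, E) = 3 + 2*I (X(C, E) = 3 + √(-6 + (3 - 1*1)) = 3 + √(-6 + (3 - 1)) = 3 + √(-6 + 2) = 3 + √(-4) = 3 + 2*I)
X(199, 16) - 1*49311 = (3 + 2*I) - 1*49311 = (3 + 2*I) - 49311 = -49308 + 2*I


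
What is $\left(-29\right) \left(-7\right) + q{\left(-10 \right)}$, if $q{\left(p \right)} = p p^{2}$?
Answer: $-797$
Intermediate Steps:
$q{\left(p \right)} = p^{3}$
$\left(-29\right) \left(-7\right) + q{\left(-10 \right)} = \left(-29\right) \left(-7\right) + \left(-10\right)^{3} = 203 - 1000 = -797$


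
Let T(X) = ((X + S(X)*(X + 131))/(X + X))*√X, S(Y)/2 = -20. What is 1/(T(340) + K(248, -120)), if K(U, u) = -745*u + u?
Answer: 303552/27100266935 + 37*√85/5420053387 ≈ 1.1264e-5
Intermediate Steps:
K(U, u) = -744*u
S(Y) = -40 (S(Y) = 2*(-20) = -40)
T(X) = (-5240 - 39*X)/(2*√X) (T(X) = ((X - 40*(X + 131))/(X + X))*√X = ((X - 40*(131 + X))/((2*X)))*√X = ((X + (-5240 - 40*X))*(1/(2*X)))*√X = ((-5240 - 39*X)*(1/(2*X)))*√X = ((-5240 - 39*X)/(2*X))*√X = (-5240 - 39*X)/(2*√X))
1/(T(340) + K(248, -120)) = 1/((-5240 - 39*340)/(2*√340) - 744*(-120)) = 1/((√85/170)*(-5240 - 13260)/2 + 89280) = 1/((½)*(√85/170)*(-18500) + 89280) = 1/(-925*√85/17 + 89280) = 1/(89280 - 925*√85/17)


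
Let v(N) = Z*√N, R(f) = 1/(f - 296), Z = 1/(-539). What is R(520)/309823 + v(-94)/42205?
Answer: 1/69400352 - I*√94/22748495 ≈ 1.4409e-8 - 4.262e-7*I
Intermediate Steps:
Z = -1/539 ≈ -0.0018553
R(f) = 1/(-296 + f)
v(N) = -√N/539
R(520)/309823 + v(-94)/42205 = 1/((-296 + 520)*309823) - I*√94/539/42205 = (1/309823)/224 - I*√94/539*(1/42205) = (1/224)*(1/309823) - I*√94/539*(1/42205) = 1/69400352 - I*√94/22748495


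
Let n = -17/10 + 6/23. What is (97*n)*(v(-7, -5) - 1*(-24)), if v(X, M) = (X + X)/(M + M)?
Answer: -4077589/1150 ≈ -3545.7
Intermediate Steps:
v(X, M) = X/M (v(X, M) = (2*X)/((2*M)) = (2*X)*(1/(2*M)) = X/M)
n = -331/230 (n = -17*1/10 + 6*(1/23) = -17/10 + 6/23 = -331/230 ≈ -1.4391)
(97*n)*(v(-7, -5) - 1*(-24)) = (97*(-331/230))*(-7/(-5) - 1*(-24)) = -32107*(-7*(-1/5) + 24)/230 = -32107*(7/5 + 24)/230 = -32107/230*127/5 = -4077589/1150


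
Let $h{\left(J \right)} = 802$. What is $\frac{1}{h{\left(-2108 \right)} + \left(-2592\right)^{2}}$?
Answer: $\frac{1}{6719266} \approx 1.4883 \cdot 10^{-7}$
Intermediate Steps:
$\frac{1}{h{\left(-2108 \right)} + \left(-2592\right)^{2}} = \frac{1}{802 + \left(-2592\right)^{2}} = \frac{1}{802 + 6718464} = \frac{1}{6719266}$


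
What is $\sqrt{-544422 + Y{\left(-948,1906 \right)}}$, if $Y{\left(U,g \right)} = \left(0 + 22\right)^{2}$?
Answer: $i \sqrt{543938} \approx 737.52 i$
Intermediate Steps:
$Y{\left(U,g \right)} = 484$ ($Y{\left(U,g \right)} = 22^{2} = 484$)
$\sqrt{-544422 + Y{\left(-948,1906 \right)}} = \sqrt{-544422 + 484} = \sqrt{-543938} = i \sqrt{543938}$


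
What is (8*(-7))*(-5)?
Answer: 280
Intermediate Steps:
(8*(-7))*(-5) = -56*(-5) = 280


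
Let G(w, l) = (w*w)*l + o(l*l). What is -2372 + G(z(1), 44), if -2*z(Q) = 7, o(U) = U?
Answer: 103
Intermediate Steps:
z(Q) = -7/2 (z(Q) = -½*7 = -7/2)
G(w, l) = l² + l*w² (G(w, l) = (w*w)*l + l*l = w²*l + l² = l*w² + l² = l² + l*w²)
-2372 + G(z(1), 44) = -2372 + 44*(44 + (-7/2)²) = -2372 + 44*(44 + 49/4) = -2372 + 44*(225/4) = -2372 + 2475 = 103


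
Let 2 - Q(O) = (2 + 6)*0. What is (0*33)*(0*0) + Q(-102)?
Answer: 2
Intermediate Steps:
Q(O) = 2 (Q(O) = 2 - (2 + 6)*0 = 2 - 8*0 = 2 - 1*0 = 2 + 0 = 2)
(0*33)*(0*0) + Q(-102) = (0*33)*(0*0) + 2 = 0*0 + 2 = 0 + 2 = 2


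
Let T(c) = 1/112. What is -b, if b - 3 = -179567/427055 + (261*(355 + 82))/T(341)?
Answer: -5455365660718/427055 ≈ -1.2774e+7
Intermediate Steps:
T(c) = 1/112
b = 5455365660718/427055 (b = 3 + (-179567/427055 + (261*(355 + 82))/(1/112)) = 3 + (-179567*1/427055 + (261*437)*112) = 3 + (-179567/427055 + 114057*112) = 3 + (-179567/427055 + 12774384) = 3 + 5455364379553/427055 = 5455365660718/427055 ≈ 1.2774e+7)
-b = -1*5455365660718/427055 = -5455365660718/427055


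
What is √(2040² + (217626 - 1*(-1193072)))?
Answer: √5572298 ≈ 2360.6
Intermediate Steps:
√(2040² + (217626 - 1*(-1193072))) = √(4161600 + (217626 + 1193072)) = √(4161600 + 1410698) = √5572298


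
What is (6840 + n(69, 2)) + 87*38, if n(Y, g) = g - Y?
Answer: 10079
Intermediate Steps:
(6840 + n(69, 2)) + 87*38 = (6840 + (2 - 1*69)) + 87*38 = (6840 + (2 - 69)) + 3306 = (6840 - 67) + 3306 = 6773 + 3306 = 10079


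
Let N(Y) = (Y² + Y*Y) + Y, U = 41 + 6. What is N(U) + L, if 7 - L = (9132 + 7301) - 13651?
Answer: 1690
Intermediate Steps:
U = 47
N(Y) = Y + 2*Y² (N(Y) = (Y² + Y²) + Y = 2*Y² + Y = Y + 2*Y²)
L = -2775 (L = 7 - ((9132 + 7301) - 13651) = 7 - (16433 - 13651) = 7 - 1*2782 = 7 - 2782 = -2775)
N(U) + L = 47*(1 + 2*47) - 2775 = 47*(1 + 94) - 2775 = 47*95 - 2775 = 4465 - 2775 = 1690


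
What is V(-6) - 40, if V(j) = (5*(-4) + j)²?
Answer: 636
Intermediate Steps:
V(j) = (-20 + j)²
V(-6) - 40 = (-20 - 6)² - 40 = (-26)² - 40 = 676 - 40 = 636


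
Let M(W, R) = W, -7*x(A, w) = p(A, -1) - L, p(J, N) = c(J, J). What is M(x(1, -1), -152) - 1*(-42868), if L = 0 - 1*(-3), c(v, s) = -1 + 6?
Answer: 300074/7 ≈ 42868.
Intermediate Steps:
c(v, s) = 5
p(J, N) = 5
L = 3 (L = 0 + 3 = 3)
x(A, w) = -2/7 (x(A, w) = -(5 - 1*3)/7 = -(5 - 3)/7 = -⅐*2 = -2/7)
M(x(1, -1), -152) - 1*(-42868) = -2/7 - 1*(-42868) = -2/7 + 42868 = 300074/7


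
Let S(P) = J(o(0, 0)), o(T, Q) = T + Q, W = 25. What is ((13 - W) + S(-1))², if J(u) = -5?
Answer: 289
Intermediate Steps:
o(T, Q) = Q + T
S(P) = -5
((13 - W) + S(-1))² = ((13 - 1*25) - 5)² = ((13 - 25) - 5)² = (-12 - 5)² = (-17)² = 289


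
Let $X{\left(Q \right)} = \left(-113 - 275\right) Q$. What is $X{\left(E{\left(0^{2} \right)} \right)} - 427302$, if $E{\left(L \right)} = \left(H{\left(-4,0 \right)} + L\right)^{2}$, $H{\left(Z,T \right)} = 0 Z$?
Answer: $-427302$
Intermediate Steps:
$H{\left(Z,T \right)} = 0$
$E{\left(L \right)} = L^{2}$ ($E{\left(L \right)} = \left(0 + L\right)^{2} = L^{2}$)
$X{\left(Q \right)} = - 388 Q$ ($X{\left(Q \right)} = \left(-113 - 275\right) Q = - 388 Q$)
$X{\left(E{\left(0^{2} \right)} \right)} - 427302 = - 388 \left(0^{2}\right)^{2} - 427302 = - 388 \cdot 0^{2} - 427302 = \left(-388\right) 0 - 427302 = 0 - 427302 = -427302$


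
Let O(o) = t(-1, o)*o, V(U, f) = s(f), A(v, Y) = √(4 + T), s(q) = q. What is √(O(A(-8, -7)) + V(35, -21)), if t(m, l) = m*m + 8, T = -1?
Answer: √(-21 + 9*√3) ≈ 2.3263*I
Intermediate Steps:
A(v, Y) = √3 (A(v, Y) = √(4 - 1) = √3)
V(U, f) = f
t(m, l) = 8 + m² (t(m, l) = m² + 8 = 8 + m²)
O(o) = 9*o (O(o) = (8 + (-1)²)*o = (8 + 1)*o = 9*o)
√(O(A(-8, -7)) + V(35, -21)) = √(9*√3 - 21) = √(-21 + 9*√3)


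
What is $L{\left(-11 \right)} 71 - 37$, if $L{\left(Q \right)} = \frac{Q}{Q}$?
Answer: $34$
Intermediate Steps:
$L{\left(Q \right)} = 1$
$L{\left(-11 \right)} 71 - 37 = 1 \cdot 71 - 37 = 71 - 37 = 34$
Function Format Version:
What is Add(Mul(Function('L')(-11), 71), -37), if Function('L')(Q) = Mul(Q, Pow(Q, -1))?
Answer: 34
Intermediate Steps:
Function('L')(Q) = 1
Add(Mul(Function('L')(-11), 71), -37) = Add(Mul(1, 71), -37) = Add(71, -37) = 34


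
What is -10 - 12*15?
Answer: -190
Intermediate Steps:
-10 - 12*15 = -10 - 180 = -190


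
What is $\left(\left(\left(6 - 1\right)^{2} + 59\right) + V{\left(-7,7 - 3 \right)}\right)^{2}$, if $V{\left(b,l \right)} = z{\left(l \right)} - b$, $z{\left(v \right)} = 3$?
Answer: $8836$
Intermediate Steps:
$V{\left(b,l \right)} = 3 - b$
$\left(\left(\left(6 - 1\right)^{2} + 59\right) + V{\left(-7,7 - 3 \right)}\right)^{2} = \left(\left(\left(6 - 1\right)^{2} + 59\right) + \left(3 - -7\right)\right)^{2} = \left(\left(5^{2} + 59\right) + \left(3 + 7\right)\right)^{2} = \left(\left(25 + 59\right) + 10\right)^{2} = \left(84 + 10\right)^{2} = 94^{2} = 8836$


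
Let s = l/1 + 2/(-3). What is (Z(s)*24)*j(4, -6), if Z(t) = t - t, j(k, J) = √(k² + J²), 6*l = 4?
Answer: 0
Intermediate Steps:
l = ⅔ (l = (⅙)*4 = ⅔ ≈ 0.66667)
j(k, J) = √(J² + k²)
s = 0 (s = (⅔)/1 + 2/(-3) = (⅔)*1 + 2*(-⅓) = ⅔ - ⅔ = 0)
Z(t) = 0
(Z(s)*24)*j(4, -6) = (0*24)*√((-6)² + 4²) = 0*√(36 + 16) = 0*√52 = 0*(2*√13) = 0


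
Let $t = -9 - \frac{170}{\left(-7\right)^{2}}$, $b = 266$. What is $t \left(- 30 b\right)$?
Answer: $\frac{696540}{7} \approx 99506.0$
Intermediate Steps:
$t = - \frac{611}{49}$ ($t = -9 - \frac{170}{49} = - \frac{611}{49} \approx -12.469$)
$t \left(- 30 b\right) = - \frac{611 \left(\left(-30\right) 266\right)}{49} = \left(- \frac{611}{49}\right) \left(-7980\right) = \frac{696540}{7}$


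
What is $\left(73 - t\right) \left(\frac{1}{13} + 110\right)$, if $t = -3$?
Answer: $\frac{108756}{13} \approx 8365.8$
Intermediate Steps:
$\left(73 - t\right) \left(\frac{1}{13} + 110\right) = \left(73 - -3\right) \left(\frac{1}{13} + 110\right) = \left(73 + 3\right) \left(\frac{1}{13} + 110\right) = 76 \cdot \frac{1431}{13} = \frac{108756}{13}$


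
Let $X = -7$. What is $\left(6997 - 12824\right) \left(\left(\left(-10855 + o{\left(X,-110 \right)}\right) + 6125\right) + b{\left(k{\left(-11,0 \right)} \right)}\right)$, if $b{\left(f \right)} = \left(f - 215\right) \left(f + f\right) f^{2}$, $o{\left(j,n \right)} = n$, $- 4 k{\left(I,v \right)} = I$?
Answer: $\frac{10194563753}{128} \approx 7.9645 \cdot 10^{7}$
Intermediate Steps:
$k{\left(I,v \right)} = - \frac{I}{4}$
$b{\left(f \right)} = 2 f^{3} \left(-215 + f\right)$ ($b{\left(f \right)} = \left(-215 + f\right) 2 f f^{2} = 2 f \left(-215 + f\right) f^{2} = 2 f^{3} \left(-215 + f\right)$)
$\left(6997 - 12824\right) \left(\left(\left(-10855 + o{\left(X,-110 \right)}\right) + 6125\right) + b{\left(k{\left(-11,0 \right)} \right)}\right) = \left(6997 - 12824\right) \left(\left(\left(-10855 - 110\right) + 6125\right) + 2 \left(\left(- \frac{1}{4}\right) \left(-11\right)\right)^{3} \left(-215 - - \frac{11}{4}\right)\right) = - 5827 \left(\left(-10965 + 6125\right) + 2 \left(\frac{11}{4}\right)^{3} \left(-215 + \frac{11}{4}\right)\right) = - 5827 \left(-4840 + 2 \cdot \frac{1331}{64} \left(- \frac{849}{4}\right)\right) = - 5827 \left(-4840 - \frac{1130019}{128}\right) = \left(-5827\right) \left(- \frac{1749539}{128}\right) = \frac{10194563753}{128}$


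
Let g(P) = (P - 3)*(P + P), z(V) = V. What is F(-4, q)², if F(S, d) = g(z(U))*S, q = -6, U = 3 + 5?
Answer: 102400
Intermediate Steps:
U = 8
g(P) = 2*P*(-3 + P) (g(P) = (-3 + P)*(2*P) = 2*P*(-3 + P))
F(S, d) = 80*S (F(S, d) = (2*8*(-3 + 8))*S = (2*8*5)*S = 80*S)
F(-4, q)² = (80*(-4))² = (-320)² = 102400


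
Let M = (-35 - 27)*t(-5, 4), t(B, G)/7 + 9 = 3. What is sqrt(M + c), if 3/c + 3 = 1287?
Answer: sqrt(119252891)/214 ≈ 51.029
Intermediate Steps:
c = 1/428 (c = 3/(-3 + 1287) = 3/1284 = 3*(1/1284) = 1/428 ≈ 0.0023364)
t(B, G) = -42 (t(B, G) = -63 + 7*3 = -63 + 21 = -42)
M = 2604 (M = (-35 - 27)*(-42) = -62*(-42) = 2604)
sqrt(M + c) = sqrt(2604 + 1/428) = sqrt(1114513/428) = sqrt(119252891)/214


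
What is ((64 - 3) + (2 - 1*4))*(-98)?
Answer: -5782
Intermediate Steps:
((64 - 3) + (2 - 1*4))*(-98) = (61 + (2 - 4))*(-98) = (61 - 2)*(-98) = 59*(-98) = -5782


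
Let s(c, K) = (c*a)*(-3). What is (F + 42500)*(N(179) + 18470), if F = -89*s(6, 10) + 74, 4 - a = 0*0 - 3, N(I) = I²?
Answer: 2716885668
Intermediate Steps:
a = 7 (a = 4 - (0*0 - 3) = 4 - (0 - 3) = 4 - 1*(-3) = 4 + 3 = 7)
s(c, K) = -21*c (s(c, K) = (c*7)*(-3) = (7*c)*(-3) = -21*c)
F = 11288 (F = -(-1869)*6 + 74 = -89*(-126) + 74 = 11214 + 74 = 11288)
(F + 42500)*(N(179) + 18470) = (11288 + 42500)*(179² + 18470) = 53788*(32041 + 18470) = 53788*50511 = 2716885668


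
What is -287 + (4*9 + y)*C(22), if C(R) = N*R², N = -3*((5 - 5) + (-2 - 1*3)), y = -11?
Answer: 181213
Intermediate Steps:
N = 15 (N = -3*((5 - 1*5) + (-2 - 3)) = -3*((5 - 5) - 5) = -3*(0 - 5) = -3*(-5) = 15)
C(R) = 15*R²
-287 + (4*9 + y)*C(22) = -287 + (4*9 - 11)*(15*22²) = -287 + (36 - 11)*(15*484) = -287 + 25*7260 = -287 + 181500 = 181213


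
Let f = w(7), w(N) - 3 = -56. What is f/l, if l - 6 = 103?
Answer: -53/109 ≈ -0.48624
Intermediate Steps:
w(N) = -53 (w(N) = 3 - 56 = -53)
f = -53
l = 109 (l = 6 + 103 = 109)
f/l = -53/109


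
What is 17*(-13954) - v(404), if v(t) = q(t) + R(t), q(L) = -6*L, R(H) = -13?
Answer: -234781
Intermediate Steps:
v(t) = -13 - 6*t (v(t) = -6*t - 13 = -13 - 6*t)
17*(-13954) - v(404) = 17*(-13954) - (-13 - 6*404) = -237218 - (-13 - 2424) = -237218 - 1*(-2437) = -237218 + 2437 = -234781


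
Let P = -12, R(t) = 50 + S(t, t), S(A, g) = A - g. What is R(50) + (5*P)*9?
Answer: -490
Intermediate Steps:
R(t) = 50 (R(t) = 50 + (t - t) = 50 + 0 = 50)
R(50) + (5*P)*9 = 50 + (5*(-12))*9 = 50 - 60*9 = 50 - 540 = -490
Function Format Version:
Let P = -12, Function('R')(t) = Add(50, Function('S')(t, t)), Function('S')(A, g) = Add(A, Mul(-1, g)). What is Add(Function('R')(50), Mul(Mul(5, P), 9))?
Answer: -490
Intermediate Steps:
Function('R')(t) = 50 (Function('R')(t) = Add(50, Add(t, Mul(-1, t))) = Add(50, 0) = 50)
Add(Function('R')(50), Mul(Mul(5, P), 9)) = Add(50, Mul(Mul(5, -12), 9)) = Add(50, Mul(-60, 9)) = Add(50, -540) = -490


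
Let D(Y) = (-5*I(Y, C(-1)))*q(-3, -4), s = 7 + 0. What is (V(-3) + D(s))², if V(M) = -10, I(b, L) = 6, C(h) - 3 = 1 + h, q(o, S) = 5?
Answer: 25600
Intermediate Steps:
C(h) = 4 + h (C(h) = 3 + (1 + h) = 4 + h)
s = 7
D(Y) = -150 (D(Y) = -5*6*5 = -30*5 = -150)
(V(-3) + D(s))² = (-10 - 150)² = (-160)² = 25600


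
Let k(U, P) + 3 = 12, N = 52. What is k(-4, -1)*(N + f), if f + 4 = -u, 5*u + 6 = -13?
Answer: 2331/5 ≈ 466.20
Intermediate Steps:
u = -19/5 (u = -6/5 + (1/5)*(-13) = -6/5 - 13/5 = -19/5 ≈ -3.8000)
k(U, P) = 9 (k(U, P) = -3 + 12 = 9)
f = -1/5 (f = -4 - 1*(-19/5) = -4 + 19/5 = -1/5 ≈ -0.20000)
k(-4, -1)*(N + f) = 9*(52 - 1/5) = 9*(259/5) = 2331/5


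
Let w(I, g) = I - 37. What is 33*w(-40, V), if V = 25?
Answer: -2541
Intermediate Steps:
w(I, g) = -37 + I
33*w(-40, V) = 33*(-37 - 40) = 33*(-77) = -2541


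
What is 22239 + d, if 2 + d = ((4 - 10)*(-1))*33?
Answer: 22435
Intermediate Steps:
d = 196 (d = -2 + ((4 - 10)*(-1))*33 = -2 - 6*(-1)*33 = -2 + 6*33 = -2 + 198 = 196)
22239 + d = 22239 + 196 = 22435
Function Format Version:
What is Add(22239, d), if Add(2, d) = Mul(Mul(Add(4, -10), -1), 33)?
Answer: 22435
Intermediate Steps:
d = 196 (d = Add(-2, Mul(Mul(Add(4, -10), -1), 33)) = Add(-2, Mul(Mul(-6, -1), 33)) = Add(-2, Mul(6, 33)) = Add(-2, 198) = 196)
Add(22239, d) = Add(22239, 196) = 22435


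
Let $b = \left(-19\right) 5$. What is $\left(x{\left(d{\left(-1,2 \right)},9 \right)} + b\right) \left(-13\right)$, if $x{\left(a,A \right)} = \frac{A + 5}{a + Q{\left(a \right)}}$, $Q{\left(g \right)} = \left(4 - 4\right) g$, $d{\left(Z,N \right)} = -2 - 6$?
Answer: $\frac{5031}{4} \approx 1257.8$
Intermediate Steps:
$d{\left(Z,N \right)} = -8$ ($d{\left(Z,N \right)} = -2 - 6 = -8$)
$Q{\left(g \right)} = 0$ ($Q{\left(g \right)} = 0 g = 0$)
$x{\left(a,A \right)} = \frac{5 + A}{a}$ ($x{\left(a,A \right)} = \frac{A + 5}{a + 0} = \frac{5 + A}{a}$)
$b = -95$
$\left(x{\left(d{\left(-1,2 \right)},9 \right)} + b\right) \left(-13\right) = \left(\frac{5 + 9}{-8} - 95\right) \left(-13\right) = \left(\left(- \frac{1}{8}\right) 14 - 95\right) \left(-13\right) = \left(- \frac{7}{4} - 95\right) \left(-13\right) = \left(- \frac{387}{4}\right) \left(-13\right) = \frac{5031}{4}$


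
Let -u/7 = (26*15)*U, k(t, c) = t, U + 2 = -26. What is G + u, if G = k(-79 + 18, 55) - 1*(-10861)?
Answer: 87240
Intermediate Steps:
U = -28 (U = -2 - 26 = -28)
u = 76440 (u = -7*26*15*(-28) = -2730*(-28) = -7*(-10920) = 76440)
G = 10800 (G = (-79 + 18) - 1*(-10861) = -61 + 10861 = 10800)
G + u = 10800 + 76440 = 87240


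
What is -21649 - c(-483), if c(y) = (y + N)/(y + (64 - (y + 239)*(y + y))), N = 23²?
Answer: -5111826781/236123 ≈ -21649.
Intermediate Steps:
N = 529
c(y) = (529 + y)/(64 + y - 2*y*(239 + y)) (c(y) = (y + 529)/(y + (64 - (y + 239)*(y + y))) = (529 + y)/(y + (64 - (239 + y)*2*y)) = (529 + y)/(y + (64 - 2*y*(239 + y))) = (529 + y)/(64 + y - 2*y*(239 + y)))
-21649 - c(-483) = -21649 - (-529 - 1*(-483))/(-64 + 2*(-483)² + 477*(-483)) = -21649 - (-529 + 483)/(-64 + 2*233289 - 230391) = -21649 - (-46)/(-64 + 466578 - 230391) = -21649 - (-46)/236123 = -21649 - 1*(-46/236123) = -21649 + 46/236123 = -5111826781/236123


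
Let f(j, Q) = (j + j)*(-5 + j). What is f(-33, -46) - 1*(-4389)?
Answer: 6897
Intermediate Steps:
f(j, Q) = 2*j*(-5 + j) (f(j, Q) = (2*j)*(-5 + j) = 2*j*(-5 + j))
f(-33, -46) - 1*(-4389) = 2*(-33)*(-5 - 33) - 1*(-4389) = 2*(-33)*(-38) + 4389 = 2508 + 4389 = 6897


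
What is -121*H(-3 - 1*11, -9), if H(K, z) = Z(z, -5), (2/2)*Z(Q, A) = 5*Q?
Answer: 5445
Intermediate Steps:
Z(Q, A) = 5*Q
H(K, z) = 5*z
-121*H(-3 - 1*11, -9) = -605*(-9) = -121*(-45) = 5445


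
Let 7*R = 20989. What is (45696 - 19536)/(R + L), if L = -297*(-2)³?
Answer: 183120/37621 ≈ 4.8675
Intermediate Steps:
R = 20989/7 (R = (⅐)*20989 = 20989/7 ≈ 2998.4)
L = 2376 (L = -297*(-8) = 2376)
(45696 - 19536)/(R + L) = (45696 - 19536)/(20989/7 + 2376) = 26160/(37621/7) = 26160*(7/37621) = 183120/37621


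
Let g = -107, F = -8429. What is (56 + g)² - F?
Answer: 11030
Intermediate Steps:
(56 + g)² - F = (56 - 107)² - 1*(-8429) = (-51)² + 8429 = 2601 + 8429 = 11030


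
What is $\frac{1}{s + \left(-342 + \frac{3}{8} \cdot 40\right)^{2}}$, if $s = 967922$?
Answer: $\frac{1}{1074851} \approx 9.3036 \cdot 10^{-7}$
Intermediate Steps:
$\frac{1}{s + \left(-342 + \frac{3}{8} \cdot 40\right)^{2}} = \frac{1}{967922 + \left(-342 + \frac{3}{8} \cdot 40\right)^{2}} = \frac{1}{967922 + \left(-342 + 15\right)^{2}} = \frac{1}{967922 + \left(-327\right)^{2}} = \frac{1}{967922 + 106929} = \frac{1}{1074851}$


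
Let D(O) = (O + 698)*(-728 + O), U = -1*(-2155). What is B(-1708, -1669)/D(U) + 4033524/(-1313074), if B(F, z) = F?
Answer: -8211825339218/2672913787047 ≈ -3.0722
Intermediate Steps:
U = 2155
D(O) = (-728 + O)*(698 + O) (D(O) = (698 + O)*(-728 + O) = (-728 + O)*(698 + O))
B(-1708, -1669)/D(U) + 4033524/(-1313074) = -1708/(-508144 + 2155² - 30*2155) + 4033524/(-1313074) = -1708/(-508144 + 4644025 - 64650) + 4033524*(-1/1313074) = -1708/4071231 - 2016762/656537 = -8211825339218/2672913787047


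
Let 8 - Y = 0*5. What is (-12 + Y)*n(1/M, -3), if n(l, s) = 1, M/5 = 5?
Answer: -4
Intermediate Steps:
M = 25 (M = 5*5 = 25)
Y = 8 (Y = 8 - 0*5 = 8 - 1*0 = 8 + 0 = 8)
(-12 + Y)*n(1/M, -3) = (-12 + 8)*1 = -4*1 = -4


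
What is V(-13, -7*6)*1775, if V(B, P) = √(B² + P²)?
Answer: 1775*√1933 ≈ 78040.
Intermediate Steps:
V(-13, -7*6)*1775 = √((-13)² + (-7*6)²)*1775 = √(169 + (-42)²)*1775 = √(169 + 1764)*1775 = √1933*1775 = 1775*√1933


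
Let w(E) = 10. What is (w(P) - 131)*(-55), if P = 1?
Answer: 6655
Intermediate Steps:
(w(P) - 131)*(-55) = (10 - 131)*(-55) = -121*(-55) = 6655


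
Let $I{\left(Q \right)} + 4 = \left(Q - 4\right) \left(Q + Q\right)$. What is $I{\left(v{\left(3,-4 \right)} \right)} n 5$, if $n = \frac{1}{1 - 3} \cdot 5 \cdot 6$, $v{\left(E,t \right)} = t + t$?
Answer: $-14100$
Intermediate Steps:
$v{\left(E,t \right)} = 2 t$
$I{\left(Q \right)} = -4 + 2 Q \left(-4 + Q\right)$ ($I{\left(Q \right)} = -4 + \left(Q - 4\right) \left(Q + Q\right) = -4 + \left(-4 + Q\right) 2 Q = -4 + 2 Q \left(-4 + Q\right)$)
$n = -15$ ($n = \frac{1}{-2} \cdot 5 \cdot 6 = \left(- \frac{1}{2}\right) 5 \cdot 6 = \left(- \frac{5}{2}\right) 6 = -15$)
$I{\left(v{\left(3,-4 \right)} \right)} n 5 = \left(-4 - 8 \cdot 2 \left(-4\right) + 2 \left(2 \left(-4\right)\right)^{2}\right) \left(-15\right) 5 = \left(-4 - -64 + 2 \left(-8\right)^{2}\right) \left(-15\right) 5 = \left(-4 + 64 + 2 \cdot 64\right) \left(-15\right) 5 = \left(-4 + 64 + 128\right) \left(-15\right) 5 = 188 \left(-15\right) 5 = \left(-2820\right) 5 = -14100$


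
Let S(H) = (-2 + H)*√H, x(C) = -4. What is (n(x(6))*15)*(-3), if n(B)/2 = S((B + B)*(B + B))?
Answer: -44640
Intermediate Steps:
S(H) = √H*(-2 + H)
n(B) = 4*√(B²)*(-2 + 4*B²) (n(B) = 2*(√((B + B)*(B + B))*(-2 + (B + B)*(B + B))) = 2*(√((2*B)*(2*B))*(-2 + (2*B)*(2*B))) = 2*(√(4*B²)*(-2 + 4*B²)) = 2*((2*√(B²))*(-2 + 4*B²)) = 2*(2*√(B²)*(-2 + 4*B²)) = 4*√(B²)*(-2 + 4*B²))
(n(x(6))*15)*(-3) = ((√((-4)²)*(-8 + 16*(-4)²))*15)*(-3) = ((√16*(-8 + 16*16))*15)*(-3) = ((4*(-8 + 256))*15)*(-3) = ((4*248)*15)*(-3) = (992*15)*(-3) = 14880*(-3) = -44640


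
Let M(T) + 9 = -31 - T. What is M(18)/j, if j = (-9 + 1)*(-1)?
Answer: -29/4 ≈ -7.2500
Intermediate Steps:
M(T) = -40 - T (M(T) = -9 + (-31 - T) = -40 - T)
j = 8 (j = -8*(-1) = 8)
M(18)/j = (-40 - 1*18)/8 = (-40 - 18)*(⅛) = -58*⅛ = -29/4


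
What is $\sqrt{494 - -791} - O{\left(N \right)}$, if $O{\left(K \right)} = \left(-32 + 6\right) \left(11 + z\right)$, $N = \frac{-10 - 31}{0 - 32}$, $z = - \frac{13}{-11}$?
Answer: $\frac{3484}{11} + \sqrt{1285} \approx 352.57$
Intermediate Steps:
$z = \frac{13}{11}$ ($z = \left(-13\right) \left(- \frac{1}{11}\right) = \frac{13}{11} \approx 1.1818$)
$N = \frac{41}{32}$ ($N = - \frac{41}{-32} = \left(-41\right) \left(- \frac{1}{32}\right) = \frac{41}{32} \approx 1.2813$)
$O{\left(K \right)} = - \frac{3484}{11}$ ($O{\left(K \right)} = \left(-32 + 6\right) \left(11 + \frac{13}{11}\right) = \left(-26\right) \frac{134}{11} = - \frac{3484}{11}$)
$\sqrt{494 - -791} - O{\left(N \right)} = \sqrt{494 - -791} - - \frac{3484}{11} = \sqrt{494 + \left(-331 + 1122\right)} + \frac{3484}{11} = \sqrt{494 + 791} + \frac{3484}{11} = \sqrt{1285} + \frac{3484}{11} = \frac{3484}{11} + \sqrt{1285}$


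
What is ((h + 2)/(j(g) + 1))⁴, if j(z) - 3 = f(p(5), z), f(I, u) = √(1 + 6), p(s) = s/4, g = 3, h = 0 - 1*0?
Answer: 16/(4 + √7)⁴ ≈ 0.0082024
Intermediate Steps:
h = 0 (h = 0 + 0 = 0)
p(s) = s/4 (p(s) = s*(¼) = s/4)
f(I, u) = √7
j(z) = 3 + √7
((h + 2)/(j(g) + 1))⁴ = ((0 + 2)/((3 + √7) + 1))⁴ = (2/(4 + √7))⁴ = 16/(4 + √7)⁴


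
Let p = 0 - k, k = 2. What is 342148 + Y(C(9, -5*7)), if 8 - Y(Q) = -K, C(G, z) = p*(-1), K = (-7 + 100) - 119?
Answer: 342130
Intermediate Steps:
p = -2 (p = 0 - 1*2 = 0 - 2 = -2)
K = -26 (K = 93 - 119 = -26)
C(G, z) = 2 (C(G, z) = -2*(-1) = 2)
Y(Q) = -18 (Y(Q) = 8 - (-1)*(-26) = 8 - 1*26 = 8 - 26 = -18)
342148 + Y(C(9, -5*7)) = 342148 - 18 = 342130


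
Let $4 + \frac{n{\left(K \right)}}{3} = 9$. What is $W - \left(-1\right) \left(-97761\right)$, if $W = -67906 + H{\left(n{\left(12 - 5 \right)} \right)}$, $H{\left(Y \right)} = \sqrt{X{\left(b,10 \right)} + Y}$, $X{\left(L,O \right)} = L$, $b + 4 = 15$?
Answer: $-165667 + \sqrt{26} \approx -1.6566 \cdot 10^{5}$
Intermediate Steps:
$b = 11$ ($b = -4 + 15 = 11$)
$n{\left(K \right)} = 15$ ($n{\left(K \right)} = -12 + 3 \cdot 9 = -12 + 27 = 15$)
$H{\left(Y \right)} = \sqrt{11 + Y}$
$W = -67906 + \sqrt{26}$ ($W = -67906 + \sqrt{11 + 15} = -67906 + \sqrt{26} \approx -67901.0$)
$W - \left(-1\right) \left(-97761\right) = \left(-67906 + \sqrt{26}\right) - \left(-1\right) \left(-97761\right) = \left(-67906 + \sqrt{26}\right) - 97761 = -165667 + \sqrt{26}$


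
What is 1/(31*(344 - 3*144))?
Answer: -1/2728 ≈ -0.00036657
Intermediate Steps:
1/(31*(344 - 3*144)) = 1/(31*(344 - 1*432)) = 1/(31*(344 - 432)) = 1/(31*(-88)) = 1/(-2728) = -1/2728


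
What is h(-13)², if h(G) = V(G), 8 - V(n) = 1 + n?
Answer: 400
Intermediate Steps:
V(n) = 7 - n (V(n) = 8 - (1 + n) = 8 + (-1 - n) = 7 - n)
h(G) = 7 - G
h(-13)² = (7 - 1*(-13))² = (7 + 13)² = 20² = 400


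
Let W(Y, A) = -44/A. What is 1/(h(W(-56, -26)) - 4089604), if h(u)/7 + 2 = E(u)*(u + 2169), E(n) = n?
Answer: -169/686799716 ≈ -2.4607e-7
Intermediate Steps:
h(u) = -14 + 7*u*(2169 + u) (h(u) = -14 + 7*(u*(u + 2169)) = -14 + 7*(u*(2169 + u)) = -14 + 7*u*(2169 + u))
1/(h(W(-56, -26)) - 4089604) = 1/((-14 + 7*(-44/(-26))**2 + 15183*(-44/(-26))) - 4089604) = 1/((-14 + 7*(-44*(-1/26))**2 + 15183*(-44*(-1/26))) - 4089604) = 1/((-14 + 7*(22/13)**2 + 15183*(22/13)) - 4089604) = 1/((-14 + 7*(484/169) + 334026/13) - 4089604) = 1/((-14 + 3388/169 + 334026/13) - 4089604) = 1/(4343360/169 - 4089604) = 1/(-686799716/169) = -169/686799716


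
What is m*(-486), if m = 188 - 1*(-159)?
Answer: -168642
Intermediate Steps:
m = 347 (m = 188 + 159 = 347)
m*(-486) = 347*(-486) = -168642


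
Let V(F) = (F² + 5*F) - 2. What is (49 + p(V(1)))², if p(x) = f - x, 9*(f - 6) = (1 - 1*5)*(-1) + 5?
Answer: 2704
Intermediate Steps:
f = 7 (f = 6 + ((1 - 1*5)*(-1) + 5)/9 = 6 + ((1 - 5)*(-1) + 5)/9 = 6 + (-4*(-1) + 5)/9 = 6 + (4 + 5)/9 = 6 + (⅑)*9 = 6 + 1 = 7)
V(F) = -2 + F² + 5*F
p(x) = 7 - x
(49 + p(V(1)))² = (49 + (7 - (-2 + 1² + 5*1)))² = (49 + (7 - (-2 + 1 + 5)))² = (49 + (7 - 1*4))² = (49 + (7 - 4))² = (49 + 3)² = 52² = 2704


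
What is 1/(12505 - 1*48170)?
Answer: -1/35665 ≈ -2.8039e-5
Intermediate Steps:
1/(12505 - 1*48170) = 1/(12505 - 48170) = 1/(-35665) = -1/35665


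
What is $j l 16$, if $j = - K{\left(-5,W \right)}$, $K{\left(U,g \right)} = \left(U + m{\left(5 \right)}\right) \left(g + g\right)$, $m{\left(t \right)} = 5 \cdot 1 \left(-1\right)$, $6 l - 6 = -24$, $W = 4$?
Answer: $-3840$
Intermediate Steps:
$l = -3$ ($l = 1 + \frac{1}{6} \left(-24\right) = 1 - 4 = -3$)
$m{\left(t \right)} = -5$ ($m{\left(t \right)} = 5 \left(-1\right) = -5$)
$K{\left(U,g \right)} = 2 g \left(-5 + U\right)$ ($K{\left(U,g \right)} = \left(U - 5\right) \left(g + g\right) = \left(-5 + U\right) 2 g = 2 g \left(-5 + U\right)$)
$j = 80$ ($j = - 2 \cdot 4 \left(-5 - 5\right) = - 2 \cdot 4 \left(-10\right) = \left(-1\right) \left(-80\right) = 80$)
$j l 16 = 80 \left(-3\right) 16 = \left(-240\right) 16 = -3840$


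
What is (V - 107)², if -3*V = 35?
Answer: 126736/9 ≈ 14082.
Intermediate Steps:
V = -35/3 (V = -⅓*35 = -35/3 ≈ -11.667)
(V - 107)² = (-35/3 - 107)² = (-356/3)² = 126736/9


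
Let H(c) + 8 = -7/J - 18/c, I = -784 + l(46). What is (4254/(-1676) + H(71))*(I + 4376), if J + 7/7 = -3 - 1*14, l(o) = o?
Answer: -10132779518/267741 ≈ -37845.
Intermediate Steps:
J = -18 (J = -1 + (-3 - 1*14) = -1 + (-3 - 14) = -1 - 17 = -18)
I = -738 (I = -784 + 46 = -738)
H(c) = -137/18 - 18/c (H(c) = -8 + (-7/(-18) - 18/c) = -8 + (-7*(-1/18) - 18/c) = -8 + (7/18 - 18/c) = -137/18 - 18/c)
(4254/(-1676) + H(71))*(I + 4376) = (4254/(-1676) + (-137/18 - 18/71))*(-738 + 4376) = (4254*(-1/1676) + (-137/18 - 18*1/71))*3638 = (-2127/838 + (-137/18 - 18/71))*3638 = (-2127/838 - 10051/1278)*3638 = -2785261/267741*3638 = -10132779518/267741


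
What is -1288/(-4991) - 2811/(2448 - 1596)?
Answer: -26775/8804 ≈ -3.0412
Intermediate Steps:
-1288/(-4991) - 2811/(2448 - 1596) = -1288*(-1/4991) - 2811/852 = 8/31 - 2811*1/852 = 8/31 - 937/284 = -26775/8804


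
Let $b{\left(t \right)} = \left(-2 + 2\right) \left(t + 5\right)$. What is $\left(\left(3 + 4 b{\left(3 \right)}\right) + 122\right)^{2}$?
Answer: $15625$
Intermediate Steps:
$b{\left(t \right)} = 0$ ($b{\left(t \right)} = 0 \left(5 + t\right) = 0$)
$\left(\left(3 + 4 b{\left(3 \right)}\right) + 122\right)^{2} = \left(\left(3 + 4 \cdot 0\right) + 122\right)^{2} = \left(\left(3 + 0\right) + 122\right)^{2} = \left(3 + 122\right)^{2} = 125^{2} = 15625$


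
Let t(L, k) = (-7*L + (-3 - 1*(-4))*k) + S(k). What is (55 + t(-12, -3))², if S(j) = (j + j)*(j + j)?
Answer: 29584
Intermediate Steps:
S(j) = 4*j² (S(j) = (2*j)*(2*j) = 4*j²)
t(L, k) = k - 7*L + 4*k² (t(L, k) = (-7*L + (-3 - 1*(-4))*k) + 4*k² = (-7*L + (-3 + 4)*k) + 4*k² = (-7*L + 1*k) + 4*k² = (-7*L + k) + 4*k² = (k - 7*L) + 4*k² = k - 7*L + 4*k²)
(55 + t(-12, -3))² = (55 + (-3 - 7*(-12) + 4*(-3)²))² = (55 + (-3 + 84 + 4*9))² = (55 + (-3 + 84 + 36))² = (55 + 117)² = 172² = 29584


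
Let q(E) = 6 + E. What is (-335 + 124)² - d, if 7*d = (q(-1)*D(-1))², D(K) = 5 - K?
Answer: 310747/7 ≈ 44392.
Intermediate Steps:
d = 900/7 (d = ((6 - 1)*(5 - 1*(-1)))²/7 = (5*(5 + 1))²/7 = (5*6)²/7 = (⅐)*30² = (⅐)*900 = 900/7 ≈ 128.57)
(-335 + 124)² - d = (-335 + 124)² - 1*900/7 = (-211)² - 900/7 = 44521 - 900/7 = 310747/7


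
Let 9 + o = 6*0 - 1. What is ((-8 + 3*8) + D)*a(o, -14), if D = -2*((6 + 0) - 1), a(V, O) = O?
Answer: -84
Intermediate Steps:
o = -10 (o = -9 + (6*0 - 1) = -9 + (0 - 1) = -9 - 1 = -10)
D = -10 (D = -2*(6 - 1) = -2*5 = -10)
((-8 + 3*8) + D)*a(o, -14) = ((-8 + 3*8) - 10)*(-14) = ((-8 + 24) - 10)*(-14) = (16 - 10)*(-14) = 6*(-14) = -84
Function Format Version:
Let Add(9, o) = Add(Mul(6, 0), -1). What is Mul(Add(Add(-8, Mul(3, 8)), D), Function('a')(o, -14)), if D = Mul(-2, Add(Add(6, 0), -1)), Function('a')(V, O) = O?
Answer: -84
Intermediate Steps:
o = -10 (o = Add(-9, Add(Mul(6, 0), -1)) = Add(-9, Add(0, -1)) = Add(-9, -1) = -10)
D = -10 (D = Mul(-2, Add(6, -1)) = Mul(-2, 5) = -10)
Mul(Add(Add(-8, Mul(3, 8)), D), Function('a')(o, -14)) = Mul(Add(Add(-8, Mul(3, 8)), -10), -14) = Mul(Add(Add(-8, 24), -10), -14) = Mul(Add(16, -10), -14) = Mul(6, -14) = -84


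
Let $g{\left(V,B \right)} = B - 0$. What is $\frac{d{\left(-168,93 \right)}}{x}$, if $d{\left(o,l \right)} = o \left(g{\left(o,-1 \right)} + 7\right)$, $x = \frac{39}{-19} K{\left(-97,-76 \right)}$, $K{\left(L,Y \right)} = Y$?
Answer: $- \frac{84}{13} \approx -6.4615$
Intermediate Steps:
$g{\left(V,B \right)} = B$ ($g{\left(V,B \right)} = B + 0 = B$)
$x = 156$ ($x = \frac{39}{-19} \left(-76\right) = 39 \left(- \frac{1}{19}\right) \left(-76\right) = \left(- \frac{39}{19}\right) \left(-76\right) = 156$)
$d{\left(o,l \right)} = 6 o$ ($d{\left(o,l \right)} = o \left(-1 + 7\right) = o 6 = 6 o$)
$\frac{d{\left(-168,93 \right)}}{x} = \frac{6 \left(-168\right)}{156} = \left(-1008\right) \frac{1}{156} = - \frac{84}{13}$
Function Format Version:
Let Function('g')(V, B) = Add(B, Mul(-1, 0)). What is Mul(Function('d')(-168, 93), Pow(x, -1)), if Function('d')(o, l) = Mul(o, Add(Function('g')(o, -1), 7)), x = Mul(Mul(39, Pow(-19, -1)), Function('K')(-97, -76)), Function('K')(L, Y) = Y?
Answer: Rational(-84, 13) ≈ -6.4615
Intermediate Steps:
Function('g')(V, B) = B (Function('g')(V, B) = Add(B, 0) = B)
x = 156 (x = Mul(Mul(39, Pow(-19, -1)), -76) = Mul(Mul(39, Rational(-1, 19)), -76) = Mul(Rational(-39, 19), -76) = 156)
Function('d')(o, l) = Mul(6, o) (Function('d')(o, l) = Mul(o, Add(-1, 7)) = Mul(o, 6) = Mul(6, o))
Mul(Function('d')(-168, 93), Pow(x, -1)) = Mul(Mul(6, -168), Pow(156, -1)) = Mul(-1008, Rational(1, 156)) = Rational(-84, 13)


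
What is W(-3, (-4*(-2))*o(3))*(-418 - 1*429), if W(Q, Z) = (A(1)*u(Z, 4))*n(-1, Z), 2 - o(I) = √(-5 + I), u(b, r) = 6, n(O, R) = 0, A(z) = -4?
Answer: 0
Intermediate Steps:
o(I) = 2 - √(-5 + I)
W(Q, Z) = 0 (W(Q, Z) = -4*6*0 = -24*0 = 0)
W(-3, (-4*(-2))*o(3))*(-418 - 1*429) = 0*(-418 - 1*429) = 0*(-418 - 429) = 0*(-847) = 0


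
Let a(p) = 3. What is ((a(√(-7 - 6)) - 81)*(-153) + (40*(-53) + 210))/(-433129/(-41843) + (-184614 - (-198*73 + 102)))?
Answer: -59919176/1017691391 ≈ -0.058878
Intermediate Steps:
((a(√(-7 - 6)) - 81)*(-153) + (40*(-53) + 210))/(-433129/(-41843) + (-184614 - (-198*73 + 102))) = ((3 - 81)*(-153) + (40*(-53) + 210))/(-433129/(-41843) + (-184614 - (-198*73 + 102))) = (-78*(-153) + (-2120 + 210))/(-433129*(-1/41843) + (-184614 - (-14454 + 102))) = (11934 - 1910)/(433129/41843 + (-184614 - 1*(-14352))) = 10024/(433129/41843 + (-184614 + 14352)) = 10024/(433129/41843 - 170262) = 10024/(-7123839737/41843) = 10024*(-41843/7123839737) = -59919176/1017691391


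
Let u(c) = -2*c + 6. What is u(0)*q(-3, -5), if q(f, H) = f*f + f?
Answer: 36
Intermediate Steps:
q(f, H) = f + f**2 (q(f, H) = f**2 + f = f + f**2)
u(c) = 6 - 2*c
u(0)*q(-3, -5) = (6 - 2*0)*(-3*(1 - 3)) = (6 + 0)*(-3*(-2)) = 6*6 = 36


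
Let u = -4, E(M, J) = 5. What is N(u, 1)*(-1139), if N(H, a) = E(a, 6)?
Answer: -5695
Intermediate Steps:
N(H, a) = 5
N(u, 1)*(-1139) = 5*(-1139) = -5695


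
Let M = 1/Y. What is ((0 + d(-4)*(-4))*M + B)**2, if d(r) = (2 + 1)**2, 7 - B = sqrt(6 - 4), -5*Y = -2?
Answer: (83 + sqrt(2))**2 ≈ 7125.8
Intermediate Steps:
Y = 2/5 (Y = -1/5*(-2) = 2/5 ≈ 0.40000)
B = 7 - sqrt(2) (B = 7 - sqrt(6 - 4) = 7 - sqrt(2) ≈ 5.5858)
d(r) = 9 (d(r) = 3**2 = 9)
M = 5/2 (M = 1/(2/5) = 5/2 ≈ 2.5000)
((0 + d(-4)*(-4))*M + B)**2 = ((0 + 9*(-4))*(5/2) + (7 - sqrt(2)))**2 = ((0 - 36)*(5/2) + (7 - sqrt(2)))**2 = (-36*5/2 + (7 - sqrt(2)))**2 = (-90 + (7 - sqrt(2)))**2 = (-83 - sqrt(2))**2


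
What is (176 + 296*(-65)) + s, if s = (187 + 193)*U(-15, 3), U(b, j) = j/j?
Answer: -18684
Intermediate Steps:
U(b, j) = 1
s = 380 (s = (187 + 193)*1 = 380*1 = 380)
(176 + 296*(-65)) + s = (176 + 296*(-65)) + 380 = (176 - 19240) + 380 = -19064 + 380 = -18684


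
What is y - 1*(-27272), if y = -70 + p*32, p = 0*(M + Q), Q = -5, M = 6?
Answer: 27202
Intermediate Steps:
p = 0 (p = 0*(6 - 5) = 0*1 = 0)
y = -70 (y = -70 + 0*32 = -70 + 0 = -70)
y - 1*(-27272) = -70 - 1*(-27272) = -70 + 27272 = 27202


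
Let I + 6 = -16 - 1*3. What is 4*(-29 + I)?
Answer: -216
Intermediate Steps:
I = -25 (I = -6 + (-16 - 1*3) = -6 + (-16 - 3) = -6 - 19 = -25)
4*(-29 + I) = 4*(-29 - 25) = 4*(-54) = -216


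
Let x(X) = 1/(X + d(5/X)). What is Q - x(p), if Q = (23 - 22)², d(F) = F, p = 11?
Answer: 115/126 ≈ 0.91270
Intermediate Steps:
x(X) = 1/(X + 5/X)
Q = 1 (Q = 1² = 1)
Q - x(p) = 1 - 11/(5 + 11²) = 1 - 11/(5 + 121) = 1 - 11/126 = 115/126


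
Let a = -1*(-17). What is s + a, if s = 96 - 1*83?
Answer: 30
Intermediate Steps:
s = 13 (s = 96 - 83 = 13)
a = 17
s + a = 13 + 17 = 30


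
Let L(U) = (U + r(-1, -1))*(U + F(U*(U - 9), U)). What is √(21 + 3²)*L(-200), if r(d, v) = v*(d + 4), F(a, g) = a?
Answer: -8444800*√30 ≈ -4.6254e+7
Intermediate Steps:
r(d, v) = v*(4 + d)
L(U) = (-3 + U)*(U + U*(-9 + U)) (L(U) = (U - (4 - 1))*(U + U*(U - 9)) = (U - 1*3)*(U + U*(-9 + U)) = (U - 3)*(U + U*(-9 + U)) = (-3 + U)*(U + U*(-9 + U)))
√(21 + 3²)*L(-200) = √(21 + 3²)*(-200*(24 + (-200)² - 11*(-200))) = √(21 + 9)*(-200*(24 + 40000 + 2200)) = √30*(-200*42224) = √30*(-8444800) = -8444800*√30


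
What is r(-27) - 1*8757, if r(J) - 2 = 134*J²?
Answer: 88931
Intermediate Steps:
r(J) = 2 + 134*J²
r(-27) - 1*8757 = (2 + 134*(-27)²) - 1*8757 = (2 + 134*729) - 8757 = (2 + 97686) - 8757 = 97688 - 8757 = 88931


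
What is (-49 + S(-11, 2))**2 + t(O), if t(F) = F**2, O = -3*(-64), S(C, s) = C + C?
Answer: 41905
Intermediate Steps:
S(C, s) = 2*C
O = 192
(-49 + S(-11, 2))**2 + t(O) = (-49 + 2*(-11))**2 + 192**2 = (-49 - 22)**2 + 36864 = (-71)**2 + 36864 = 5041 + 36864 = 41905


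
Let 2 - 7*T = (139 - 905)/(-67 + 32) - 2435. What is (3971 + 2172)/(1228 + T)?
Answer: 1505035/385389 ≈ 3.9052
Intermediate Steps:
T = 84529/245 (T = 2/7 - ((139 - 905)/(-67 + 32) - 2435)/7 = 2/7 - (-766/(-35) - 2435)/7 = 2/7 - (-766*(-1/35) - 2435)/7 = 2/7 - (766/35 - 2435)/7 = 2/7 - ⅐*(-84459/35) = 2/7 + 84459/245 = 84529/245 ≈ 345.02)
(3971 + 2172)/(1228 + T) = (3971 + 2172)/(1228 + 84529/245) = 6143/(385389/245) = 6143*(245/385389) = 1505035/385389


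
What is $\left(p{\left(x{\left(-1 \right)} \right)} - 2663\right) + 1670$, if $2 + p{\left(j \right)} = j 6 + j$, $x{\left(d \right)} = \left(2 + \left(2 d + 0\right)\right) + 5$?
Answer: $-960$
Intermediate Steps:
$x{\left(d \right)} = 7 + 2 d$ ($x{\left(d \right)} = \left(2 + 2 d\right) + 5 = 7 + 2 d$)
$p{\left(j \right)} = -2 + 7 j$ ($p{\left(j \right)} = -2 + \left(j 6 + j\right) = -2 + \left(6 j + j\right) = -2 + 7 j$)
$\left(p{\left(x{\left(-1 \right)} \right)} - 2663\right) + 1670 = \left(\left(-2 + 7 \left(7 + 2 \left(-1\right)\right)\right) - 2663\right) + 1670 = \left(\left(-2 + 7 \left(7 - 2\right)\right) - 2663\right) + 1670 = \left(\left(-2 + 7 \cdot 5\right) - 2663\right) + 1670 = \left(\left(-2 + 35\right) - 2663\right) + 1670 = \left(33 - 2663\right) + 1670 = -2630 + 1670 = -960$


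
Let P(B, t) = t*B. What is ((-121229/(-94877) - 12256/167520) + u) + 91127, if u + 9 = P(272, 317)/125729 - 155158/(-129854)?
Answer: 369451395411770911293127/4054510483691867385 ≈ 91121.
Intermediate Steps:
P(B, t) = B*t
u = -58116665308/8163206783 (u = -9 + ((272*317)/125729 - 155158/(-129854)) = -9 + (86224*(1/125729) - 155158*(-1/129854)) = -9 + (86224/125729 + 77579/64927) = -9 + 15352195739/8163206783 = -58116665308/8163206783 ≈ -7.1193)
((-121229/(-94877) - 12256/167520) + u) + 91127 = ((-121229/(-94877) - 12256/167520) - 58116665308/8163206783) + 91127 = ((-121229*(-1/94877) - 12256*1/167520) - 58116665308/8163206783) + 91127 = ((121229/94877 - 383/5235) - 58116665308/8163206783) + 91127 = (598295924/496681095 - 58116665308/8163206783) + 91127 = -23981435617887899768/4054510483691867385 + 91127 = 369451395411770911293127/4054510483691867385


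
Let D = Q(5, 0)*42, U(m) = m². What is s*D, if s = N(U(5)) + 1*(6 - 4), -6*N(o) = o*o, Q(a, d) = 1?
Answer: -4291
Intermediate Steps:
D = 42 (D = 1*42 = 42)
N(o) = -o²/6 (N(o) = -o*o/6 = -o²/6)
s = -613/6 (s = -(5²)²/6 + 1*(6 - 4) = -⅙*25² + 1*2 = -⅙*625 + 2 = -625/6 + 2 = -613/6 ≈ -102.17)
s*D = -613/6*42 = -4291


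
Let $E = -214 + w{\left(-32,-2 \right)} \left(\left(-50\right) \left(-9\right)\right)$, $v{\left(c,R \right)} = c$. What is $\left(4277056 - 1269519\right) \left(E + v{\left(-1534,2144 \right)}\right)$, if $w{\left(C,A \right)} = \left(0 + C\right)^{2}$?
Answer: $1380615874924$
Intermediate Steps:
$w{\left(C,A \right)} = C^{2}$
$E = 460586$ ($E = -214 + \left(-32\right)^{2} \left(\left(-50\right) \left(-9\right)\right) = -214 + 1024 \cdot 450 = -214 + 460800 = 460586$)
$\left(4277056 - 1269519\right) \left(E + v{\left(-1534,2144 \right)}\right) = \left(4277056 - 1269519\right) \left(460586 - 1534\right) = 3007537 \cdot 459052 = 1380615874924$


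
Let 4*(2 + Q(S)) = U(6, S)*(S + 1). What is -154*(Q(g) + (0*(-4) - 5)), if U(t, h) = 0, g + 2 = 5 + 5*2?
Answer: 1078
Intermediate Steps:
g = 13 (g = -2 + (5 + 5*2) = -2 + (5 + 10) = -2 + 15 = 13)
Q(S) = -2 (Q(S) = -2 + (0*(S + 1))/4 = -2 + (0*(1 + S))/4 = -2 + (¼)*0 = -2 + 0 = -2)
-154*(Q(g) + (0*(-4) - 5)) = -154*(-2 + (0*(-4) - 5)) = -154*(-2 + (0 - 5)) = -154*(-2 - 5) = -154*(-7) = 1078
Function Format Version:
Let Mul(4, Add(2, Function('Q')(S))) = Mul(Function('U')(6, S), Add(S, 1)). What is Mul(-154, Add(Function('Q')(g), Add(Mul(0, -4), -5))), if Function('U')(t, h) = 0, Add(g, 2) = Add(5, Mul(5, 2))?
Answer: 1078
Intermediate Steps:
g = 13 (g = Add(-2, Add(5, Mul(5, 2))) = Add(-2, Add(5, 10)) = Add(-2, 15) = 13)
Function('Q')(S) = -2 (Function('Q')(S) = Add(-2, Mul(Rational(1, 4), Mul(0, Add(S, 1)))) = Add(-2, Mul(Rational(1, 4), Mul(0, Add(1, S)))) = Add(-2, Mul(Rational(1, 4), 0)) = Add(-2, 0) = -2)
Mul(-154, Add(Function('Q')(g), Add(Mul(0, -4), -5))) = Mul(-154, Add(-2, Add(Mul(0, -4), -5))) = Mul(-154, Add(-2, Add(0, -5))) = Mul(-154, Add(-2, -5)) = Mul(-154, -7) = 1078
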